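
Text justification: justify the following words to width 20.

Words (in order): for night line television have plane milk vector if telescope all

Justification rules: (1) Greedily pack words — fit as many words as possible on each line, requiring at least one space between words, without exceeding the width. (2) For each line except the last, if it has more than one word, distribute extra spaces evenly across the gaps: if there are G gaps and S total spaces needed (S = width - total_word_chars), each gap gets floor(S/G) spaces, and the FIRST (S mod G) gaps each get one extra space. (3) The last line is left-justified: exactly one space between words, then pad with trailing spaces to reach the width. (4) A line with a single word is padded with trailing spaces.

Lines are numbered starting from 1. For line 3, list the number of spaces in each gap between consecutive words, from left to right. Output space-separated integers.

Answer: 1 1 1

Derivation:
Line 1: ['for', 'night', 'line'] (min_width=14, slack=6)
Line 2: ['television', 'have'] (min_width=15, slack=5)
Line 3: ['plane', 'milk', 'vector', 'if'] (min_width=20, slack=0)
Line 4: ['telescope', 'all'] (min_width=13, slack=7)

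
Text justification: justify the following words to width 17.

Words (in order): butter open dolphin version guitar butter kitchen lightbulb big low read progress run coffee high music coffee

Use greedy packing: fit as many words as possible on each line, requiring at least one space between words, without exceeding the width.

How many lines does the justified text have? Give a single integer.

Line 1: ['butter', 'open'] (min_width=11, slack=6)
Line 2: ['dolphin', 'version'] (min_width=15, slack=2)
Line 3: ['guitar', 'butter'] (min_width=13, slack=4)
Line 4: ['kitchen', 'lightbulb'] (min_width=17, slack=0)
Line 5: ['big', 'low', 'read'] (min_width=12, slack=5)
Line 6: ['progress', 'run'] (min_width=12, slack=5)
Line 7: ['coffee', 'high', 'music'] (min_width=17, slack=0)
Line 8: ['coffee'] (min_width=6, slack=11)
Total lines: 8

Answer: 8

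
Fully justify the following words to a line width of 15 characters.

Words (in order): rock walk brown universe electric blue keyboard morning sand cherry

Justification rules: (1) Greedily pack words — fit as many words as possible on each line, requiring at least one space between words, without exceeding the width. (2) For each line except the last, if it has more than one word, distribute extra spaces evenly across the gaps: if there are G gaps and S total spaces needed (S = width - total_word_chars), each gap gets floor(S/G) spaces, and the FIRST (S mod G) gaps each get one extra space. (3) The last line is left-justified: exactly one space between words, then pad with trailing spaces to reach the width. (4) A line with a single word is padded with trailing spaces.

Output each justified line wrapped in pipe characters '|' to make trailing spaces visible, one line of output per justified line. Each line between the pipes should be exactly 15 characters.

Line 1: ['rock', 'walk', 'brown'] (min_width=15, slack=0)
Line 2: ['universe'] (min_width=8, slack=7)
Line 3: ['electric', 'blue'] (min_width=13, slack=2)
Line 4: ['keyboard'] (min_width=8, slack=7)
Line 5: ['morning', 'sand'] (min_width=12, slack=3)
Line 6: ['cherry'] (min_width=6, slack=9)

Answer: |rock walk brown|
|universe       |
|electric   blue|
|keyboard       |
|morning    sand|
|cherry         |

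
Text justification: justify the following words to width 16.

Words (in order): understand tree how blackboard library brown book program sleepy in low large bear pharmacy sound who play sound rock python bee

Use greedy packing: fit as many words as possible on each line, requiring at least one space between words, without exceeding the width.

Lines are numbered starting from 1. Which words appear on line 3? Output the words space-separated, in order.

Line 1: ['understand', 'tree'] (min_width=15, slack=1)
Line 2: ['how', 'blackboard'] (min_width=14, slack=2)
Line 3: ['library', 'brown'] (min_width=13, slack=3)
Line 4: ['book', 'program'] (min_width=12, slack=4)
Line 5: ['sleepy', 'in', 'low'] (min_width=13, slack=3)
Line 6: ['large', 'bear'] (min_width=10, slack=6)
Line 7: ['pharmacy', 'sound'] (min_width=14, slack=2)
Line 8: ['who', 'play', 'sound'] (min_width=14, slack=2)
Line 9: ['rock', 'python', 'bee'] (min_width=15, slack=1)

Answer: library brown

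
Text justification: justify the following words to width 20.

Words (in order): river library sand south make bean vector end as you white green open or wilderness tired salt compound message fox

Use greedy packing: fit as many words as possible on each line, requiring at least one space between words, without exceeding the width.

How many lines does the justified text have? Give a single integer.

Answer: 7

Derivation:
Line 1: ['river', 'library', 'sand'] (min_width=18, slack=2)
Line 2: ['south', 'make', 'bean'] (min_width=15, slack=5)
Line 3: ['vector', 'end', 'as', 'you'] (min_width=17, slack=3)
Line 4: ['white', 'green', 'open', 'or'] (min_width=19, slack=1)
Line 5: ['wilderness', 'tired'] (min_width=16, slack=4)
Line 6: ['salt', 'compound'] (min_width=13, slack=7)
Line 7: ['message', 'fox'] (min_width=11, slack=9)
Total lines: 7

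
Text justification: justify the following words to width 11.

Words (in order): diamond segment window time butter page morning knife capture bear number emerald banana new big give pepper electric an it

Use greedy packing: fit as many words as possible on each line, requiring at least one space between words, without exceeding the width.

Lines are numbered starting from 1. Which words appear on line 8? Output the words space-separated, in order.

Line 1: ['diamond'] (min_width=7, slack=4)
Line 2: ['segment'] (min_width=7, slack=4)
Line 3: ['window', 'time'] (min_width=11, slack=0)
Line 4: ['butter', 'page'] (min_width=11, slack=0)
Line 5: ['morning'] (min_width=7, slack=4)
Line 6: ['knife'] (min_width=5, slack=6)
Line 7: ['capture'] (min_width=7, slack=4)
Line 8: ['bear', 'number'] (min_width=11, slack=0)
Line 9: ['emerald'] (min_width=7, slack=4)
Line 10: ['banana', 'new'] (min_width=10, slack=1)
Line 11: ['big', 'give'] (min_width=8, slack=3)
Line 12: ['pepper'] (min_width=6, slack=5)
Line 13: ['electric', 'an'] (min_width=11, slack=0)
Line 14: ['it'] (min_width=2, slack=9)

Answer: bear number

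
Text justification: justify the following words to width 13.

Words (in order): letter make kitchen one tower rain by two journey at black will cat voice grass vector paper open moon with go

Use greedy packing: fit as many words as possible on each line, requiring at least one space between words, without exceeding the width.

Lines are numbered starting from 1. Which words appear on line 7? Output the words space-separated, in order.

Line 1: ['letter', 'make'] (min_width=11, slack=2)
Line 2: ['kitchen', 'one'] (min_width=11, slack=2)
Line 3: ['tower', 'rain', 'by'] (min_width=13, slack=0)
Line 4: ['two', 'journey'] (min_width=11, slack=2)
Line 5: ['at', 'black', 'will'] (min_width=13, slack=0)
Line 6: ['cat', 'voice'] (min_width=9, slack=4)
Line 7: ['grass', 'vector'] (min_width=12, slack=1)
Line 8: ['paper', 'open'] (min_width=10, slack=3)
Line 9: ['moon', 'with', 'go'] (min_width=12, slack=1)

Answer: grass vector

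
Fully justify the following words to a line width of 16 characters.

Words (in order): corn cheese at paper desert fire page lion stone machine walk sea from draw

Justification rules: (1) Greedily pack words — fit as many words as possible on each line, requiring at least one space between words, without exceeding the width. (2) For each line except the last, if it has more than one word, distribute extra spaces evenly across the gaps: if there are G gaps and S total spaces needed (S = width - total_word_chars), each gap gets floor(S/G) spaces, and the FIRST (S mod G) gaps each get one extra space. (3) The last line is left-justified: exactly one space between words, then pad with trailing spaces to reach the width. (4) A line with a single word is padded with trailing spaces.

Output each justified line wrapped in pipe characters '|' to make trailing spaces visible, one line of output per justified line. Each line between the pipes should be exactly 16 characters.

Answer: |corn  cheese  at|
|paper     desert|
|fire  page  lion|
|stone    machine|
|walk   sea  from|
|draw            |

Derivation:
Line 1: ['corn', 'cheese', 'at'] (min_width=14, slack=2)
Line 2: ['paper', 'desert'] (min_width=12, slack=4)
Line 3: ['fire', 'page', 'lion'] (min_width=14, slack=2)
Line 4: ['stone', 'machine'] (min_width=13, slack=3)
Line 5: ['walk', 'sea', 'from'] (min_width=13, slack=3)
Line 6: ['draw'] (min_width=4, slack=12)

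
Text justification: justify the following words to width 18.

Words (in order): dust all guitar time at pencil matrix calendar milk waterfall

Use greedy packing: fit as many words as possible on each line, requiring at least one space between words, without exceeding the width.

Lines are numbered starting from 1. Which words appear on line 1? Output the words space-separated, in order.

Line 1: ['dust', 'all', 'guitar'] (min_width=15, slack=3)
Line 2: ['time', 'at', 'pencil'] (min_width=14, slack=4)
Line 3: ['matrix', 'calendar'] (min_width=15, slack=3)
Line 4: ['milk', 'waterfall'] (min_width=14, slack=4)

Answer: dust all guitar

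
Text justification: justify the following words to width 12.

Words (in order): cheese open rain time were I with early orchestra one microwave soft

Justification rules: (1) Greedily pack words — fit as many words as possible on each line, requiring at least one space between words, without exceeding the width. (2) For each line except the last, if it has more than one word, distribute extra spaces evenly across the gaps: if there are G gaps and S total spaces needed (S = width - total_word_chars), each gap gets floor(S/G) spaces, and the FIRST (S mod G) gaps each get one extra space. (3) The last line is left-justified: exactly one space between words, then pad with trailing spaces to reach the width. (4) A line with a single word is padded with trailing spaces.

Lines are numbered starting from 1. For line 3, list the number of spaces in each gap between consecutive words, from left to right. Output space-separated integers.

Line 1: ['cheese', 'open'] (min_width=11, slack=1)
Line 2: ['rain', 'time'] (min_width=9, slack=3)
Line 3: ['were', 'I', 'with'] (min_width=11, slack=1)
Line 4: ['early'] (min_width=5, slack=7)
Line 5: ['orchestra'] (min_width=9, slack=3)
Line 6: ['one'] (min_width=3, slack=9)
Line 7: ['microwave'] (min_width=9, slack=3)
Line 8: ['soft'] (min_width=4, slack=8)

Answer: 2 1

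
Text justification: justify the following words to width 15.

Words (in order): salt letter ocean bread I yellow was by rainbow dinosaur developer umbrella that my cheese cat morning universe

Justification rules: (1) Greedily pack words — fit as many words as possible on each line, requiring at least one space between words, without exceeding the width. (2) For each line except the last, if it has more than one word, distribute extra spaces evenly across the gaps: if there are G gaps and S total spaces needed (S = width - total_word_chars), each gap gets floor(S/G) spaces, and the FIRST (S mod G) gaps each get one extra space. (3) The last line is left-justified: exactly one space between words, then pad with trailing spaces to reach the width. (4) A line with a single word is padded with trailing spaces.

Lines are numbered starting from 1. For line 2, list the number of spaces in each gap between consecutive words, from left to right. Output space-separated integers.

Line 1: ['salt', 'letter'] (min_width=11, slack=4)
Line 2: ['ocean', 'bread', 'I'] (min_width=13, slack=2)
Line 3: ['yellow', 'was', 'by'] (min_width=13, slack=2)
Line 4: ['rainbow'] (min_width=7, slack=8)
Line 5: ['dinosaur'] (min_width=8, slack=7)
Line 6: ['developer'] (min_width=9, slack=6)
Line 7: ['umbrella', 'that'] (min_width=13, slack=2)
Line 8: ['my', 'cheese', 'cat'] (min_width=13, slack=2)
Line 9: ['morning'] (min_width=7, slack=8)
Line 10: ['universe'] (min_width=8, slack=7)

Answer: 2 2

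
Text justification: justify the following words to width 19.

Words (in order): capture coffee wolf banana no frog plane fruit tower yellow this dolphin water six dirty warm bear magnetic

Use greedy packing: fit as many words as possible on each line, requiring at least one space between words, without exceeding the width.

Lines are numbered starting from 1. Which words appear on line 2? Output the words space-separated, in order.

Answer: banana no frog

Derivation:
Line 1: ['capture', 'coffee', 'wolf'] (min_width=19, slack=0)
Line 2: ['banana', 'no', 'frog'] (min_width=14, slack=5)
Line 3: ['plane', 'fruit', 'tower'] (min_width=17, slack=2)
Line 4: ['yellow', 'this', 'dolphin'] (min_width=19, slack=0)
Line 5: ['water', 'six', 'dirty'] (min_width=15, slack=4)
Line 6: ['warm', 'bear', 'magnetic'] (min_width=18, slack=1)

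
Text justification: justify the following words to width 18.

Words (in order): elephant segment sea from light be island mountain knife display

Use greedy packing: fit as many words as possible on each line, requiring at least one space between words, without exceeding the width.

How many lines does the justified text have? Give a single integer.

Answer: 4

Derivation:
Line 1: ['elephant', 'segment'] (min_width=16, slack=2)
Line 2: ['sea', 'from', 'light', 'be'] (min_width=17, slack=1)
Line 3: ['island', 'mountain'] (min_width=15, slack=3)
Line 4: ['knife', 'display'] (min_width=13, slack=5)
Total lines: 4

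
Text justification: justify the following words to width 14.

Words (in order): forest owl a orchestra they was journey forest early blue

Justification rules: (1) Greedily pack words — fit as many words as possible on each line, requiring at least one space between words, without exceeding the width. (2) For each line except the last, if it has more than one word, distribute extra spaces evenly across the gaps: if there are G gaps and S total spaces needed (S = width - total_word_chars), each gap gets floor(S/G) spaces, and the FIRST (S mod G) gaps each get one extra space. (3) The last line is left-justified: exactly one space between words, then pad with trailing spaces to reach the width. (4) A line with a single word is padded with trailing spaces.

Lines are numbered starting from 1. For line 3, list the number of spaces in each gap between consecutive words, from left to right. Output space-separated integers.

Answer: 4

Derivation:
Line 1: ['forest', 'owl', 'a'] (min_width=12, slack=2)
Line 2: ['orchestra', 'they'] (min_width=14, slack=0)
Line 3: ['was', 'journey'] (min_width=11, slack=3)
Line 4: ['forest', 'early'] (min_width=12, slack=2)
Line 5: ['blue'] (min_width=4, slack=10)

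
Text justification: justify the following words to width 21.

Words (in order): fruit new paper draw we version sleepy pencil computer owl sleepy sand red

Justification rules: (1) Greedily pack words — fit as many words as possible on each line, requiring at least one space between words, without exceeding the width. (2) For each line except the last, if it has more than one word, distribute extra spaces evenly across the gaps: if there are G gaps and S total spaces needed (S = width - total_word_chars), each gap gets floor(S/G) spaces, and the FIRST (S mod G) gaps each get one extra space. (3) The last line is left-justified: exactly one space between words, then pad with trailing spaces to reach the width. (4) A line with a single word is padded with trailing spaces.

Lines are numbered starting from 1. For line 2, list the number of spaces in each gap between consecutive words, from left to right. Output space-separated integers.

Line 1: ['fruit', 'new', 'paper', 'draw'] (min_width=20, slack=1)
Line 2: ['we', 'version', 'sleepy'] (min_width=17, slack=4)
Line 3: ['pencil', 'computer', 'owl'] (min_width=19, slack=2)
Line 4: ['sleepy', 'sand', 'red'] (min_width=15, slack=6)

Answer: 3 3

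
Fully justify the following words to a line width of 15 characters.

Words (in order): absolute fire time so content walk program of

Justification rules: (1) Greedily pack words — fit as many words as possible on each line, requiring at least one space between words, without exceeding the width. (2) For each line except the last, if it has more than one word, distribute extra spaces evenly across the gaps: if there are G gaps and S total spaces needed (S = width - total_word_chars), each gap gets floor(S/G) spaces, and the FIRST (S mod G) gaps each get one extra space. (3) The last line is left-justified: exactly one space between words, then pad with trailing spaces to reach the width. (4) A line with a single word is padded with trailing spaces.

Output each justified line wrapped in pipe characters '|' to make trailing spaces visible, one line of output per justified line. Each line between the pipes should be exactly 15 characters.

Line 1: ['absolute', 'fire'] (min_width=13, slack=2)
Line 2: ['time', 'so', 'content'] (min_width=15, slack=0)
Line 3: ['walk', 'program', 'of'] (min_width=15, slack=0)

Answer: |absolute   fire|
|time so content|
|walk program of|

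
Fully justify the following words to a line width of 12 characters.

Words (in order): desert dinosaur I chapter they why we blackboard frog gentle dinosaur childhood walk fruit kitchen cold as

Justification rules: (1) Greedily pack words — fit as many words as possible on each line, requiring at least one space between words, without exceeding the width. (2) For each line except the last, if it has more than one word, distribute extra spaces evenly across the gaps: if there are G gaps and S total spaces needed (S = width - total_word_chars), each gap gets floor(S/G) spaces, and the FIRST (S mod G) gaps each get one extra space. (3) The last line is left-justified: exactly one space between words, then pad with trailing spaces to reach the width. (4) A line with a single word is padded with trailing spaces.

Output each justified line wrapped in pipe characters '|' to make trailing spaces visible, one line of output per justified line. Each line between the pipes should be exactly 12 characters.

Line 1: ['desert'] (min_width=6, slack=6)
Line 2: ['dinosaur', 'I'] (min_width=10, slack=2)
Line 3: ['chapter', 'they'] (min_width=12, slack=0)
Line 4: ['why', 'we'] (min_width=6, slack=6)
Line 5: ['blackboard'] (min_width=10, slack=2)
Line 6: ['frog', 'gentle'] (min_width=11, slack=1)
Line 7: ['dinosaur'] (min_width=8, slack=4)
Line 8: ['childhood'] (min_width=9, slack=3)
Line 9: ['walk', 'fruit'] (min_width=10, slack=2)
Line 10: ['kitchen', 'cold'] (min_width=12, slack=0)
Line 11: ['as'] (min_width=2, slack=10)

Answer: |desert      |
|dinosaur   I|
|chapter they|
|why       we|
|blackboard  |
|frog  gentle|
|dinosaur    |
|childhood   |
|walk   fruit|
|kitchen cold|
|as          |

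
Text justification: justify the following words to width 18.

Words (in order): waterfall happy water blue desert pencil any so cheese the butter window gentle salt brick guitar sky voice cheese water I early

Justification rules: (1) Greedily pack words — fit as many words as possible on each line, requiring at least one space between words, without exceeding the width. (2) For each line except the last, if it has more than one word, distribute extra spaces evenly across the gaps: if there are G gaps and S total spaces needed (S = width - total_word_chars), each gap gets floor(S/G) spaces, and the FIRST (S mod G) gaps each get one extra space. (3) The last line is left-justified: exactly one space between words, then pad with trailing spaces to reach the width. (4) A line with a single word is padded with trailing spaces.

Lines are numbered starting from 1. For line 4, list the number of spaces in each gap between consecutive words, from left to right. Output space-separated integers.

Line 1: ['waterfall', 'happy'] (min_width=15, slack=3)
Line 2: ['water', 'blue', 'desert'] (min_width=17, slack=1)
Line 3: ['pencil', 'any', 'so'] (min_width=13, slack=5)
Line 4: ['cheese', 'the', 'butter'] (min_width=17, slack=1)
Line 5: ['window', 'gentle', 'salt'] (min_width=18, slack=0)
Line 6: ['brick', 'guitar', 'sky'] (min_width=16, slack=2)
Line 7: ['voice', 'cheese', 'water'] (min_width=18, slack=0)
Line 8: ['I', 'early'] (min_width=7, slack=11)

Answer: 2 1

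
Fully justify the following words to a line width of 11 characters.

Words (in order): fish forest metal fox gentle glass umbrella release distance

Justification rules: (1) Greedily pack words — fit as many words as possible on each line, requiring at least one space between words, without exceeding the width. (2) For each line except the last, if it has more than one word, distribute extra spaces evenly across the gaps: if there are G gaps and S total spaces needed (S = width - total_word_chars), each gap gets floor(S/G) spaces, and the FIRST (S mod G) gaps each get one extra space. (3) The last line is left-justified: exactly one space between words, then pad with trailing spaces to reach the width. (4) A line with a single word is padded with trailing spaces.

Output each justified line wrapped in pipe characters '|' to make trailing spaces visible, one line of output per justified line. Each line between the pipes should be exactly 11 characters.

Answer: |fish forest|
|metal   fox|
|gentle     |
|glass      |
|umbrella   |
|release    |
|distance   |

Derivation:
Line 1: ['fish', 'forest'] (min_width=11, slack=0)
Line 2: ['metal', 'fox'] (min_width=9, slack=2)
Line 3: ['gentle'] (min_width=6, slack=5)
Line 4: ['glass'] (min_width=5, slack=6)
Line 5: ['umbrella'] (min_width=8, slack=3)
Line 6: ['release'] (min_width=7, slack=4)
Line 7: ['distance'] (min_width=8, slack=3)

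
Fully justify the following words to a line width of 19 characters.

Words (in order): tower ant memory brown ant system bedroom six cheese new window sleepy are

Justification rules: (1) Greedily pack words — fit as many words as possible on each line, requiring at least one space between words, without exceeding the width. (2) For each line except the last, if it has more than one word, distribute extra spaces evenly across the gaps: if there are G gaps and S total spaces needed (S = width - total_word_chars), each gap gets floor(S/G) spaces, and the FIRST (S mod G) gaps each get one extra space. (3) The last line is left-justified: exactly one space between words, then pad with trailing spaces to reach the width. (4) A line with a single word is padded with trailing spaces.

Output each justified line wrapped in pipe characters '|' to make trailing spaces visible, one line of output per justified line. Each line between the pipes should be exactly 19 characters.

Line 1: ['tower', 'ant', 'memory'] (min_width=16, slack=3)
Line 2: ['brown', 'ant', 'system'] (min_width=16, slack=3)
Line 3: ['bedroom', 'six', 'cheese'] (min_width=18, slack=1)
Line 4: ['new', 'window', 'sleepy'] (min_width=17, slack=2)
Line 5: ['are'] (min_width=3, slack=16)

Answer: |tower   ant  memory|
|brown   ant  system|
|bedroom  six cheese|
|new  window  sleepy|
|are                |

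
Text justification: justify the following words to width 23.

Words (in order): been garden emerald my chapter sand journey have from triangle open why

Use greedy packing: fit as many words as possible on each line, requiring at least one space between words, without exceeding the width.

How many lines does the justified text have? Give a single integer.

Line 1: ['been', 'garden', 'emerald', 'my'] (min_width=22, slack=1)
Line 2: ['chapter', 'sand', 'journey'] (min_width=20, slack=3)
Line 3: ['have', 'from', 'triangle', 'open'] (min_width=23, slack=0)
Line 4: ['why'] (min_width=3, slack=20)
Total lines: 4

Answer: 4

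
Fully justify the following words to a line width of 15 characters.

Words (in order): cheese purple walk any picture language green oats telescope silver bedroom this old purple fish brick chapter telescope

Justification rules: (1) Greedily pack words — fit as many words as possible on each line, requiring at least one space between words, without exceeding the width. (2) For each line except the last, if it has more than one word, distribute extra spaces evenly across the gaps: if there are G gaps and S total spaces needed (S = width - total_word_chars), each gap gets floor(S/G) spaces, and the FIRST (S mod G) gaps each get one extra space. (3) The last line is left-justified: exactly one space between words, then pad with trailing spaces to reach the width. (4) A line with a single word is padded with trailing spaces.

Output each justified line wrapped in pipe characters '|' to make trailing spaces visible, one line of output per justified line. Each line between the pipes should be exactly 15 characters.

Answer: |cheese   purple|
|walk        any|
|picture        |
|language  green|
|oats  telescope|
|silver  bedroom|
|this old purple|
|fish      brick|
|chapter        |
|telescope      |

Derivation:
Line 1: ['cheese', 'purple'] (min_width=13, slack=2)
Line 2: ['walk', 'any'] (min_width=8, slack=7)
Line 3: ['picture'] (min_width=7, slack=8)
Line 4: ['language', 'green'] (min_width=14, slack=1)
Line 5: ['oats', 'telescope'] (min_width=14, slack=1)
Line 6: ['silver', 'bedroom'] (min_width=14, slack=1)
Line 7: ['this', 'old', 'purple'] (min_width=15, slack=0)
Line 8: ['fish', 'brick'] (min_width=10, slack=5)
Line 9: ['chapter'] (min_width=7, slack=8)
Line 10: ['telescope'] (min_width=9, slack=6)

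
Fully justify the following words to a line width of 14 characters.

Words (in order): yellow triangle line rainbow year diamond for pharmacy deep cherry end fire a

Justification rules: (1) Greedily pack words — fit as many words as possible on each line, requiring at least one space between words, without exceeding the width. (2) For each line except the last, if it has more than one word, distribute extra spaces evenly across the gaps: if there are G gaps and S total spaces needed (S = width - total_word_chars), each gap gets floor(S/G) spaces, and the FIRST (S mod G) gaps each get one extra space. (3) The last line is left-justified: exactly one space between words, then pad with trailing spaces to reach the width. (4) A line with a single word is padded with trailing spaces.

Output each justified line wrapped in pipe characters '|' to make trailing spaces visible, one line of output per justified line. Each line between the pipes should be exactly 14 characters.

Answer: |yellow        |
|triangle  line|
|rainbow   year|
|diamond    for|
|pharmacy  deep|
|cherry     end|
|fire a        |

Derivation:
Line 1: ['yellow'] (min_width=6, slack=8)
Line 2: ['triangle', 'line'] (min_width=13, slack=1)
Line 3: ['rainbow', 'year'] (min_width=12, slack=2)
Line 4: ['diamond', 'for'] (min_width=11, slack=3)
Line 5: ['pharmacy', 'deep'] (min_width=13, slack=1)
Line 6: ['cherry', 'end'] (min_width=10, slack=4)
Line 7: ['fire', 'a'] (min_width=6, slack=8)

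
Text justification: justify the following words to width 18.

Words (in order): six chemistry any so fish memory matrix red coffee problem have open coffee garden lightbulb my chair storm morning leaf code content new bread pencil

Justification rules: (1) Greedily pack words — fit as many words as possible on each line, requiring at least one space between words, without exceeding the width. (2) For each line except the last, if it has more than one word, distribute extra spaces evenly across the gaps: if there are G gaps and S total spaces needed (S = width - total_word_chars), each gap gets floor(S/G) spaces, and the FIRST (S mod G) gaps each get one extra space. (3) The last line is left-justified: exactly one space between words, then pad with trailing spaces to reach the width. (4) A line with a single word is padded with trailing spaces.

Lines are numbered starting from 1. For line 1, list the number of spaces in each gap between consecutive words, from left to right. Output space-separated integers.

Line 1: ['six', 'chemistry', 'any'] (min_width=17, slack=1)
Line 2: ['so', 'fish', 'memory'] (min_width=14, slack=4)
Line 3: ['matrix', 'red', 'coffee'] (min_width=17, slack=1)
Line 4: ['problem', 'have', 'open'] (min_width=17, slack=1)
Line 5: ['coffee', 'garden'] (min_width=13, slack=5)
Line 6: ['lightbulb', 'my', 'chair'] (min_width=18, slack=0)
Line 7: ['storm', 'morning', 'leaf'] (min_width=18, slack=0)
Line 8: ['code', 'content', 'new'] (min_width=16, slack=2)
Line 9: ['bread', 'pencil'] (min_width=12, slack=6)

Answer: 2 1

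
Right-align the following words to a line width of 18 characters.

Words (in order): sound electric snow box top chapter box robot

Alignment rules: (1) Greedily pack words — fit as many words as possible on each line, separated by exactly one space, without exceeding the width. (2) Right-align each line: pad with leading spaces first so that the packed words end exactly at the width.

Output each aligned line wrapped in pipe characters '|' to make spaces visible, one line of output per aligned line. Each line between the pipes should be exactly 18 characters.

Answer: |    sound electric|
|      snow box top|
| chapter box robot|

Derivation:
Line 1: ['sound', 'electric'] (min_width=14, slack=4)
Line 2: ['snow', 'box', 'top'] (min_width=12, slack=6)
Line 3: ['chapter', 'box', 'robot'] (min_width=17, slack=1)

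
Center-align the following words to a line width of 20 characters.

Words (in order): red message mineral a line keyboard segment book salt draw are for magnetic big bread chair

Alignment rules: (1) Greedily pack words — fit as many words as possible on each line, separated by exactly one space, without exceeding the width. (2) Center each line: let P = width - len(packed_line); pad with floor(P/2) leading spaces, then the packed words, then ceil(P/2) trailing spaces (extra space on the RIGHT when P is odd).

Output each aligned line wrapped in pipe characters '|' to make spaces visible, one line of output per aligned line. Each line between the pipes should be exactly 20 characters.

Line 1: ['red', 'message', 'mineral'] (min_width=19, slack=1)
Line 2: ['a', 'line', 'keyboard'] (min_width=15, slack=5)
Line 3: ['segment', 'book', 'salt'] (min_width=17, slack=3)
Line 4: ['draw', 'are', 'for'] (min_width=12, slack=8)
Line 5: ['magnetic', 'big', 'bread'] (min_width=18, slack=2)
Line 6: ['chair'] (min_width=5, slack=15)

Answer: |red message mineral |
|  a line keyboard   |
| segment book salt  |
|    draw are for    |
| magnetic big bread |
|       chair        |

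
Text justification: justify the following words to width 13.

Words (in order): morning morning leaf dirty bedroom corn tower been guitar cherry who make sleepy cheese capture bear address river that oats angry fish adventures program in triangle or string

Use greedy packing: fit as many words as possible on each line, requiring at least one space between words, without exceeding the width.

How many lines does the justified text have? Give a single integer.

Answer: 16

Derivation:
Line 1: ['morning'] (min_width=7, slack=6)
Line 2: ['morning', 'leaf'] (min_width=12, slack=1)
Line 3: ['dirty', 'bedroom'] (min_width=13, slack=0)
Line 4: ['corn', 'tower'] (min_width=10, slack=3)
Line 5: ['been', 'guitar'] (min_width=11, slack=2)
Line 6: ['cherry', 'who'] (min_width=10, slack=3)
Line 7: ['make', 'sleepy'] (min_width=11, slack=2)
Line 8: ['cheese'] (min_width=6, slack=7)
Line 9: ['capture', 'bear'] (min_width=12, slack=1)
Line 10: ['address', 'river'] (min_width=13, slack=0)
Line 11: ['that', 'oats'] (min_width=9, slack=4)
Line 12: ['angry', 'fish'] (min_width=10, slack=3)
Line 13: ['adventures'] (min_width=10, slack=3)
Line 14: ['program', 'in'] (min_width=10, slack=3)
Line 15: ['triangle', 'or'] (min_width=11, slack=2)
Line 16: ['string'] (min_width=6, slack=7)
Total lines: 16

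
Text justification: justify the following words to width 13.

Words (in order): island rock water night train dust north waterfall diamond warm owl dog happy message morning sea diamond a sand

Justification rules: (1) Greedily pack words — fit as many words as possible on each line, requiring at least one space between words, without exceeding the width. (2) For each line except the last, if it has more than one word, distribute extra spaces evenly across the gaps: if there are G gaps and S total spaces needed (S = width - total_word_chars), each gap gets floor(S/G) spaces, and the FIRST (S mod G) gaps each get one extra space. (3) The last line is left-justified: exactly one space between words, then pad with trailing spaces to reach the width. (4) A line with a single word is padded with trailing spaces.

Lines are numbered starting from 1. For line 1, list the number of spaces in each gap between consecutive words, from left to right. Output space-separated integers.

Line 1: ['island', 'rock'] (min_width=11, slack=2)
Line 2: ['water', 'night'] (min_width=11, slack=2)
Line 3: ['train', 'dust'] (min_width=10, slack=3)
Line 4: ['north'] (min_width=5, slack=8)
Line 5: ['waterfall'] (min_width=9, slack=4)
Line 6: ['diamond', 'warm'] (min_width=12, slack=1)
Line 7: ['owl', 'dog', 'happy'] (min_width=13, slack=0)
Line 8: ['message'] (min_width=7, slack=6)
Line 9: ['morning', 'sea'] (min_width=11, slack=2)
Line 10: ['diamond', 'a'] (min_width=9, slack=4)
Line 11: ['sand'] (min_width=4, slack=9)

Answer: 3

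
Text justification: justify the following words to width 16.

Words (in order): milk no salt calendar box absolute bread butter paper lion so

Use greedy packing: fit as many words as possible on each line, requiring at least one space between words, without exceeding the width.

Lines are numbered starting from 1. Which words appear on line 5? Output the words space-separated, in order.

Answer: lion so

Derivation:
Line 1: ['milk', 'no', 'salt'] (min_width=12, slack=4)
Line 2: ['calendar', 'box'] (min_width=12, slack=4)
Line 3: ['absolute', 'bread'] (min_width=14, slack=2)
Line 4: ['butter', 'paper'] (min_width=12, slack=4)
Line 5: ['lion', 'so'] (min_width=7, slack=9)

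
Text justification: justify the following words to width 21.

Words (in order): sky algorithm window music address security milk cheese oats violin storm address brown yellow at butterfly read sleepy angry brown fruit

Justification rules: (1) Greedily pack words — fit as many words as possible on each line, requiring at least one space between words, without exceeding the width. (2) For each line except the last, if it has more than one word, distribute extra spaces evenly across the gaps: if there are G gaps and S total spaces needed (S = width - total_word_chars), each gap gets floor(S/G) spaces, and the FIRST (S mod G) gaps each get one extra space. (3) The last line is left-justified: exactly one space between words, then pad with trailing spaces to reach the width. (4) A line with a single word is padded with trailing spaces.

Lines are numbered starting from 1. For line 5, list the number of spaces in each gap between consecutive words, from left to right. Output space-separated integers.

Answer: 2 1

Derivation:
Line 1: ['sky', 'algorithm', 'window'] (min_width=20, slack=1)
Line 2: ['music', 'address'] (min_width=13, slack=8)
Line 3: ['security', 'milk', 'cheese'] (min_width=20, slack=1)
Line 4: ['oats', 'violin', 'storm'] (min_width=17, slack=4)
Line 5: ['address', 'brown', 'yellow'] (min_width=20, slack=1)
Line 6: ['at', 'butterfly', 'read'] (min_width=17, slack=4)
Line 7: ['sleepy', 'angry', 'brown'] (min_width=18, slack=3)
Line 8: ['fruit'] (min_width=5, slack=16)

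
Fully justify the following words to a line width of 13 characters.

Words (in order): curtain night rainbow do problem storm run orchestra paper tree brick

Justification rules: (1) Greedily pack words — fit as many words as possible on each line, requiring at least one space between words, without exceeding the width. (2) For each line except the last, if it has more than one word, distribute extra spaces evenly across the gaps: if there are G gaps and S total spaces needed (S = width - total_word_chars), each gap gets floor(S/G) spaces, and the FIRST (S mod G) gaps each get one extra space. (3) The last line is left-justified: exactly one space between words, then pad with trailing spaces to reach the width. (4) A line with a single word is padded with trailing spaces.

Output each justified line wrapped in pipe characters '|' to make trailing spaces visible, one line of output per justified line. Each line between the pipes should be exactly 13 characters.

Line 1: ['curtain', 'night'] (min_width=13, slack=0)
Line 2: ['rainbow', 'do'] (min_width=10, slack=3)
Line 3: ['problem', 'storm'] (min_width=13, slack=0)
Line 4: ['run', 'orchestra'] (min_width=13, slack=0)
Line 5: ['paper', 'tree'] (min_width=10, slack=3)
Line 6: ['brick'] (min_width=5, slack=8)

Answer: |curtain night|
|rainbow    do|
|problem storm|
|run orchestra|
|paper    tree|
|brick        |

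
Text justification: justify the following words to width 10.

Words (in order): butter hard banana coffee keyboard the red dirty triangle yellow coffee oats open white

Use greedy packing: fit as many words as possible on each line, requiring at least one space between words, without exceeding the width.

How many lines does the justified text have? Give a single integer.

Line 1: ['butter'] (min_width=6, slack=4)
Line 2: ['hard'] (min_width=4, slack=6)
Line 3: ['banana'] (min_width=6, slack=4)
Line 4: ['coffee'] (min_width=6, slack=4)
Line 5: ['keyboard'] (min_width=8, slack=2)
Line 6: ['the', 'red'] (min_width=7, slack=3)
Line 7: ['dirty'] (min_width=5, slack=5)
Line 8: ['triangle'] (min_width=8, slack=2)
Line 9: ['yellow'] (min_width=6, slack=4)
Line 10: ['coffee'] (min_width=6, slack=4)
Line 11: ['oats', 'open'] (min_width=9, slack=1)
Line 12: ['white'] (min_width=5, slack=5)
Total lines: 12

Answer: 12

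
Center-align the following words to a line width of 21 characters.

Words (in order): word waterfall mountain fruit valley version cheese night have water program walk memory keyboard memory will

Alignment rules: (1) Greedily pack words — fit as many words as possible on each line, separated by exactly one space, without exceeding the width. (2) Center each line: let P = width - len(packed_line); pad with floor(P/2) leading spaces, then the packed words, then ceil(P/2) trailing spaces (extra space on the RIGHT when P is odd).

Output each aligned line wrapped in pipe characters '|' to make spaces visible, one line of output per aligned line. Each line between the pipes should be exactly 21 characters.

Line 1: ['word', 'waterfall'] (min_width=14, slack=7)
Line 2: ['mountain', 'fruit', 'valley'] (min_width=21, slack=0)
Line 3: ['version', 'cheese', 'night'] (min_width=20, slack=1)
Line 4: ['have', 'water', 'program'] (min_width=18, slack=3)
Line 5: ['walk', 'memory', 'keyboard'] (min_width=20, slack=1)
Line 6: ['memory', 'will'] (min_width=11, slack=10)

Answer: |   word waterfall    |
|mountain fruit valley|
|version cheese night |
| have water program  |
|walk memory keyboard |
|     memory will     |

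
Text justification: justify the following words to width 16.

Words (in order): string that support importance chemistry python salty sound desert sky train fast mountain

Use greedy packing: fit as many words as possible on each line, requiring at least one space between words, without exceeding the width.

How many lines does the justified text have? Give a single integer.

Line 1: ['string', 'that'] (min_width=11, slack=5)
Line 2: ['support'] (min_width=7, slack=9)
Line 3: ['importance'] (min_width=10, slack=6)
Line 4: ['chemistry', 'python'] (min_width=16, slack=0)
Line 5: ['salty', 'sound'] (min_width=11, slack=5)
Line 6: ['desert', 'sky', 'train'] (min_width=16, slack=0)
Line 7: ['fast', 'mountain'] (min_width=13, slack=3)
Total lines: 7

Answer: 7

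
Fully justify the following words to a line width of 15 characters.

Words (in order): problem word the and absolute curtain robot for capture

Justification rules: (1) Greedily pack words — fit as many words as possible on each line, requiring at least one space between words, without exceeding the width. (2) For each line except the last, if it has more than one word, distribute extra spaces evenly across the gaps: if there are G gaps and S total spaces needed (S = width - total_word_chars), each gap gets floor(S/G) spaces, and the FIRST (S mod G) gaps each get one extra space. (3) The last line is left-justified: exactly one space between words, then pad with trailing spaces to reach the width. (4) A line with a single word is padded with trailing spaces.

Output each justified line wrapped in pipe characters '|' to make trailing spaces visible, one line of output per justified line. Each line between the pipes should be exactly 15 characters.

Line 1: ['problem', 'word'] (min_width=12, slack=3)
Line 2: ['the', 'and'] (min_width=7, slack=8)
Line 3: ['absolute'] (min_width=8, slack=7)
Line 4: ['curtain', 'robot'] (min_width=13, slack=2)
Line 5: ['for', 'capture'] (min_width=11, slack=4)

Answer: |problem    word|
|the         and|
|absolute       |
|curtain   robot|
|for capture    |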